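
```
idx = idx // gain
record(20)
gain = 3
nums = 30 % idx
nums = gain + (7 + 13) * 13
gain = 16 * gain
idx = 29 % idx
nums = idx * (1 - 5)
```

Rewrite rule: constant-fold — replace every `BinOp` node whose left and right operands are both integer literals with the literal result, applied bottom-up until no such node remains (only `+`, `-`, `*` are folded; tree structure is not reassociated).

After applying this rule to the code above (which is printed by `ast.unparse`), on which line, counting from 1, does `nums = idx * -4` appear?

Transformed code:
idx = idx // gain
record(20)
gain = 3
nums = 30 % idx
nums = gain + 260
gain = 16 * gain
idx = 29 % idx
nums = idx * -4

8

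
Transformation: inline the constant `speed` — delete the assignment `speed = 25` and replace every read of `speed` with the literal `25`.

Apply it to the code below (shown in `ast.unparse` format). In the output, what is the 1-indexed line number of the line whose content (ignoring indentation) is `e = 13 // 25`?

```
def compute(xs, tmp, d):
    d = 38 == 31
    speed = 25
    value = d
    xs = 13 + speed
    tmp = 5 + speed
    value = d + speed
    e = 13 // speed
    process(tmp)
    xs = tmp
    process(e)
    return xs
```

Transformed code:
def compute(xs, tmp, d):
    d = 38 == 31
    value = d
    xs = 13 + 25
    tmp = 5 + 25
    value = d + 25
    e = 13 // 25
    process(tmp)
    xs = tmp
    process(e)
    return xs

7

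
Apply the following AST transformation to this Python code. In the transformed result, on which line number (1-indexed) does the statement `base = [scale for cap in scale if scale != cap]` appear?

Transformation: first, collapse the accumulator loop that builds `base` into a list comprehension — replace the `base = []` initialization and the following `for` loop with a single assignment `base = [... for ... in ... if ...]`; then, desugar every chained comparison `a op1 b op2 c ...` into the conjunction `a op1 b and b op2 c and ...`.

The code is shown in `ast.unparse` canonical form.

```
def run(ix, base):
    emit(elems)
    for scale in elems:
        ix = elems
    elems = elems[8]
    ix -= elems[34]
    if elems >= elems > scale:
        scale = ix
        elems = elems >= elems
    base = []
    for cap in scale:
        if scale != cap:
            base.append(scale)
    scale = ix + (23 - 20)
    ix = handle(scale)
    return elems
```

10

Transformed code:
def run(ix, base):
    emit(elems)
    for scale in elems:
        ix = elems
    elems = elems[8]
    ix -= elems[34]
    if elems >= elems and elems > scale:
        scale = ix
        elems = elems >= elems
    base = [scale for cap in scale if scale != cap]
    scale = ix + (23 - 20)
    ix = handle(scale)
    return elems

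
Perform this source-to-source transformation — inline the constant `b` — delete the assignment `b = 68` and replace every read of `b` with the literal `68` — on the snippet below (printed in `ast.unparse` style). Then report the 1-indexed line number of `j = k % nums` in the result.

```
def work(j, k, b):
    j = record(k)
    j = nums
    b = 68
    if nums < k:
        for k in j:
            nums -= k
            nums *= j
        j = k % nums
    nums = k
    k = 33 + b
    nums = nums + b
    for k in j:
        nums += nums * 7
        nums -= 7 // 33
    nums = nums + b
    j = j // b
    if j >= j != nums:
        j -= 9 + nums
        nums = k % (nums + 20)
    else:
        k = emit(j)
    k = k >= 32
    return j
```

8

Transformed code:
def work(j, k, b):
    j = record(k)
    j = nums
    if nums < k:
        for k in j:
            nums -= k
            nums *= j
        j = k % nums
    nums = k
    k = 33 + 68
    nums = nums + 68
    for k in j:
        nums += nums * 7
        nums -= 7 // 33
    nums = nums + 68
    j = j // 68
    if j >= j != nums:
        j -= 9 + nums
        nums = k % (nums + 20)
    else:
        k = emit(j)
    k = k >= 32
    return j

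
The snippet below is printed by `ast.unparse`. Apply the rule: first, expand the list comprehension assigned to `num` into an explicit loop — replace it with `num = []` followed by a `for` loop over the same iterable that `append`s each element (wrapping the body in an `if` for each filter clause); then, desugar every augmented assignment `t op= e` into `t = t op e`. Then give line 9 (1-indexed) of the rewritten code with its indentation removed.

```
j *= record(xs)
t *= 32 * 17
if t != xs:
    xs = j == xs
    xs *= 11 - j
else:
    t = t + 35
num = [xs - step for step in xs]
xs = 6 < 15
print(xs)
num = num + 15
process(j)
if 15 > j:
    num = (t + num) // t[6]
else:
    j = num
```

for step in xs:

Transformed code:
j = j * record(xs)
t = t * (32 * 17)
if t != xs:
    xs = j == xs
    xs = xs * (11 - j)
else:
    t = t + 35
num = []
for step in xs:
    num.append(xs - step)
xs = 6 < 15
print(xs)
num = num + 15
process(j)
if 15 > j:
    num = (t + num) // t[6]
else:
    j = num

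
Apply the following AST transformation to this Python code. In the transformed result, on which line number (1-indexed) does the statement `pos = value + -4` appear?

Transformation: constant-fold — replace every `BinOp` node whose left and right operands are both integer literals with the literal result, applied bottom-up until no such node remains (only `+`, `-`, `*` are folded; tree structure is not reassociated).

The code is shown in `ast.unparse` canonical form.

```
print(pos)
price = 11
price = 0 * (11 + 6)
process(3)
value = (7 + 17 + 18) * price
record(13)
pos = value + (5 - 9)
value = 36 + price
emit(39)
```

7

Transformed code:
print(pos)
price = 11
price = 0
process(3)
value = 42 * price
record(13)
pos = value + -4
value = 36 + price
emit(39)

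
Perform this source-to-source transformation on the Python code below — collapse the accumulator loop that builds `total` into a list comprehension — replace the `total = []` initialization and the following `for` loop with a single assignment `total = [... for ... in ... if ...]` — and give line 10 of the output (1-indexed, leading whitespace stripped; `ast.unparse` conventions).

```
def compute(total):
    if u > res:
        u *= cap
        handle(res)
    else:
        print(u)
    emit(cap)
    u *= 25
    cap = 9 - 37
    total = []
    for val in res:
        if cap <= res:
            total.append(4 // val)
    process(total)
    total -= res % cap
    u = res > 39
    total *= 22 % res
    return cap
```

total = [4 // val for val in res if cap <= res]

Transformed code:
def compute(total):
    if u > res:
        u *= cap
        handle(res)
    else:
        print(u)
    emit(cap)
    u *= 25
    cap = 9 - 37
    total = [4 // val for val in res if cap <= res]
    process(total)
    total -= res % cap
    u = res > 39
    total *= 22 % res
    return cap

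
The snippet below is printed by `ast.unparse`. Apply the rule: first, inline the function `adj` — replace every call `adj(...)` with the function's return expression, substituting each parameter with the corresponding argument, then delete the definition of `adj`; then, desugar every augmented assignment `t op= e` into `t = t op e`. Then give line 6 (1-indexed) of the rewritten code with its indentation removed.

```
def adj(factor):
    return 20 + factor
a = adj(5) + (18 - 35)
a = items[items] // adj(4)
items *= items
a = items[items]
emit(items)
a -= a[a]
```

a = a - a[a]

Transformed code:
a = 20 + 5 + (18 - 35)
a = items[items] // (20 + 4)
items = items * items
a = items[items]
emit(items)
a = a - a[a]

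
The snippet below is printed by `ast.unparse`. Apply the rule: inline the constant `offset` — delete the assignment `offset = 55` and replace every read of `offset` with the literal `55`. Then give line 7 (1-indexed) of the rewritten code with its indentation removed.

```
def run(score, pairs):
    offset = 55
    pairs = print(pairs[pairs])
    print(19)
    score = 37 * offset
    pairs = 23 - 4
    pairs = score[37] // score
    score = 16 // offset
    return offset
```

Transformed code:
def run(score, pairs):
    pairs = print(pairs[pairs])
    print(19)
    score = 37 * 55
    pairs = 23 - 4
    pairs = score[37] // score
    score = 16 // 55
    return 55

score = 16 // 55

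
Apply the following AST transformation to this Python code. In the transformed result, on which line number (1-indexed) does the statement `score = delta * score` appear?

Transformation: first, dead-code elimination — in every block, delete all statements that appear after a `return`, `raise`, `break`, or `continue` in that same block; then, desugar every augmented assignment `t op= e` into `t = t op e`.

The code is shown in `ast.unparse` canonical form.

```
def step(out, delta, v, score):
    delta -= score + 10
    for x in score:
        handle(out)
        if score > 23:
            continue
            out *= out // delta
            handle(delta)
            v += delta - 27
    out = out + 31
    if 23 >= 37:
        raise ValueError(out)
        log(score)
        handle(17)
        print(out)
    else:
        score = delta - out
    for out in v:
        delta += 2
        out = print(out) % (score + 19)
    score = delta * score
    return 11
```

Transformed code:
def step(out, delta, v, score):
    delta = delta - (score + 10)
    for x in score:
        handle(out)
        if score > 23:
            continue
    out = out + 31
    if 23 >= 37:
        raise ValueError(out)
    else:
        score = delta - out
    for out in v:
        delta = delta + 2
        out = print(out) % (score + 19)
    score = delta * score
    return 11

15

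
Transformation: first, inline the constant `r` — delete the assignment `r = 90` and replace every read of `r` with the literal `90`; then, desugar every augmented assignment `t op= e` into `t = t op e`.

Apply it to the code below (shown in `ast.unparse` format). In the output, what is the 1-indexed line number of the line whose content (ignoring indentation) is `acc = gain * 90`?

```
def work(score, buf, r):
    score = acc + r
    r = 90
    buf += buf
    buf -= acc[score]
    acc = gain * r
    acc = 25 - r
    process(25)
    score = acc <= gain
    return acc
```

Transformed code:
def work(score, buf, r):
    score = acc + 90
    buf = buf + buf
    buf = buf - acc[score]
    acc = gain * 90
    acc = 25 - 90
    process(25)
    score = acc <= gain
    return acc

5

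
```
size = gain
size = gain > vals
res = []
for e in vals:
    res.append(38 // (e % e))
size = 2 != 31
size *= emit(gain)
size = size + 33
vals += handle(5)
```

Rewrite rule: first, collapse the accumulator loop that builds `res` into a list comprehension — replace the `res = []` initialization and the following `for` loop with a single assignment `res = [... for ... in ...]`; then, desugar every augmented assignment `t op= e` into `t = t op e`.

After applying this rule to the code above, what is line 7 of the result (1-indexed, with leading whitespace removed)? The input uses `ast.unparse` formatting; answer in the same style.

Transformed code:
size = gain
size = gain > vals
res = [38 // (e % e) for e in vals]
size = 2 != 31
size = size * emit(gain)
size = size + 33
vals = vals + handle(5)

vals = vals + handle(5)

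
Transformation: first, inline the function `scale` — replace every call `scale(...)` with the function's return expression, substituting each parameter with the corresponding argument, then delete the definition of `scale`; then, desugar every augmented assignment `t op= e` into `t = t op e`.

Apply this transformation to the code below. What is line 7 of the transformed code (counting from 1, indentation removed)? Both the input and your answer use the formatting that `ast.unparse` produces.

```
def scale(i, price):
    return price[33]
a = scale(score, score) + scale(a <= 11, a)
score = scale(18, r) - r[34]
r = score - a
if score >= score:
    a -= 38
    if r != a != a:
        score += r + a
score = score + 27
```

Transformed code:
a = score[33] + a[33]
score = r[33] - r[34]
r = score - a
if score >= score:
    a = a - 38
    if r != a != a:
        score = score + (r + a)
score = score + 27

score = score + (r + a)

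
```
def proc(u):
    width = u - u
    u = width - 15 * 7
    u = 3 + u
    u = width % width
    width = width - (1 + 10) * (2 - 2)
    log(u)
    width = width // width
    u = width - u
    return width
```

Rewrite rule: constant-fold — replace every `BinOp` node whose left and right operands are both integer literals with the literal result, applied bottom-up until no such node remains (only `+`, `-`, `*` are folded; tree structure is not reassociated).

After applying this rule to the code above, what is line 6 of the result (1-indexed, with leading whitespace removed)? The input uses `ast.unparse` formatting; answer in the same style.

width = width - 0

Transformed code:
def proc(u):
    width = u - u
    u = width - 105
    u = 3 + u
    u = width % width
    width = width - 0
    log(u)
    width = width // width
    u = width - u
    return width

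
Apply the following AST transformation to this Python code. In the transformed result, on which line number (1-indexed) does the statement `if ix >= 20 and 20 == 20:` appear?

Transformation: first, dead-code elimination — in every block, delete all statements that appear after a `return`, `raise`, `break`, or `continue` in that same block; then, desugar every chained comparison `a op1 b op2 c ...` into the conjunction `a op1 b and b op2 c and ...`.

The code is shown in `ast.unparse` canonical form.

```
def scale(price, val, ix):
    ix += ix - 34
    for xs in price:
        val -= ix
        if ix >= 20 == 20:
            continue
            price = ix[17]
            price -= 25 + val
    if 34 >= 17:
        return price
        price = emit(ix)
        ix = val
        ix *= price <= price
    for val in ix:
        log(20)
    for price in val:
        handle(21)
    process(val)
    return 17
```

5

Transformed code:
def scale(price, val, ix):
    ix += ix - 34
    for xs in price:
        val -= ix
        if ix >= 20 and 20 == 20:
            continue
    if 34 >= 17:
        return price
    for val in ix:
        log(20)
    for price in val:
        handle(21)
    process(val)
    return 17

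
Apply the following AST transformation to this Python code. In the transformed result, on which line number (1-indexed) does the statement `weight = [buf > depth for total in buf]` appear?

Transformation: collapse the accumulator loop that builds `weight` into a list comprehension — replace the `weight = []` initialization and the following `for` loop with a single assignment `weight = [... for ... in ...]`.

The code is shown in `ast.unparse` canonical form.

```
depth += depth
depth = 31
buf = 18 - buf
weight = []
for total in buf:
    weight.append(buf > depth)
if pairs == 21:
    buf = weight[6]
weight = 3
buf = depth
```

4

Transformed code:
depth += depth
depth = 31
buf = 18 - buf
weight = [buf > depth for total in buf]
if pairs == 21:
    buf = weight[6]
weight = 3
buf = depth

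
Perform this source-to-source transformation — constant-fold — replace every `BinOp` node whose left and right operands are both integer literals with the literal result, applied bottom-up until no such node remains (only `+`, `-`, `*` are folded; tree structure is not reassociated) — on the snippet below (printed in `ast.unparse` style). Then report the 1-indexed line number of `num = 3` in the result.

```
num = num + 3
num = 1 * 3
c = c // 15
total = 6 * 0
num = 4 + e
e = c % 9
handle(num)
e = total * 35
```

2

Transformed code:
num = num + 3
num = 3
c = c // 15
total = 0
num = 4 + e
e = c % 9
handle(num)
e = total * 35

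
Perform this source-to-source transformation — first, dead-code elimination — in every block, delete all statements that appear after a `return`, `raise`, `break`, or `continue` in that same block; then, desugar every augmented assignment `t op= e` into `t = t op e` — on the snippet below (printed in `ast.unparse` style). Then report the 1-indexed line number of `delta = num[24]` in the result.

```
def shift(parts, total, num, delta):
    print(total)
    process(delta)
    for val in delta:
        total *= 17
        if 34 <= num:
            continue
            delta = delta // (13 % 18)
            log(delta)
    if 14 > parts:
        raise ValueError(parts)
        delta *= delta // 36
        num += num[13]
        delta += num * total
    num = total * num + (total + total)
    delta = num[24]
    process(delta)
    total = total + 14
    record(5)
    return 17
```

Transformed code:
def shift(parts, total, num, delta):
    print(total)
    process(delta)
    for val in delta:
        total = total * 17
        if 34 <= num:
            continue
    if 14 > parts:
        raise ValueError(parts)
    num = total * num + (total + total)
    delta = num[24]
    process(delta)
    total = total + 14
    record(5)
    return 17

11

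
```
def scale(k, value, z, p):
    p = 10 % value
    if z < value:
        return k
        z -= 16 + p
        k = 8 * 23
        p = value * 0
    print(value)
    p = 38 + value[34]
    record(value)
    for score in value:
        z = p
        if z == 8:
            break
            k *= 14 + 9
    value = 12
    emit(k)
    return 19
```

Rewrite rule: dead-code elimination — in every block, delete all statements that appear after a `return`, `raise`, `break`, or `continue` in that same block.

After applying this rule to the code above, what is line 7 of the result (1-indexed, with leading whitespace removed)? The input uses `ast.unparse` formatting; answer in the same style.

record(value)

Transformed code:
def scale(k, value, z, p):
    p = 10 % value
    if z < value:
        return k
    print(value)
    p = 38 + value[34]
    record(value)
    for score in value:
        z = p
        if z == 8:
            break
    value = 12
    emit(k)
    return 19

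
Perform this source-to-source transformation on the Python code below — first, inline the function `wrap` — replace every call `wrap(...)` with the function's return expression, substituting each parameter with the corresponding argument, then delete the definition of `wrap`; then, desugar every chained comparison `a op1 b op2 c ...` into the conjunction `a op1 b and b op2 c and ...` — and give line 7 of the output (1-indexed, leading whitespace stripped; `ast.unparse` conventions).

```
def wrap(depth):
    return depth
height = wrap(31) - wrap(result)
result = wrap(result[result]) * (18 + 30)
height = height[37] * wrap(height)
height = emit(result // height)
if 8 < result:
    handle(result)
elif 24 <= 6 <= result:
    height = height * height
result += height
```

elif 24 <= 6 and 6 <= result:

Transformed code:
height = 31 - result
result = result[result] * (18 + 30)
height = height[37] * height
height = emit(result // height)
if 8 < result:
    handle(result)
elif 24 <= 6 and 6 <= result:
    height = height * height
result += height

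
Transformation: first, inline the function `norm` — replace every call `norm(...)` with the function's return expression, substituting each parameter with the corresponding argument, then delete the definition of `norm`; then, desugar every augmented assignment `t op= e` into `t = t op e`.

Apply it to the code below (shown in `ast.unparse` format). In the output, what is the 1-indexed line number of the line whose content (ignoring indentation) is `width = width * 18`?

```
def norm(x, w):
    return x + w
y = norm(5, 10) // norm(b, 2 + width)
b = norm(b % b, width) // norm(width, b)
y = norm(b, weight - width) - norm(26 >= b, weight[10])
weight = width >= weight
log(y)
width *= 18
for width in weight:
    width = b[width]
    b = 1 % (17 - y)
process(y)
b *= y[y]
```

Transformed code:
y = (5 + 10) // (b + (2 + width))
b = (b % b + width) // (width + b)
y = b + (weight - width) - ((26 >= b) + weight[10])
weight = width >= weight
log(y)
width = width * 18
for width in weight:
    width = b[width]
    b = 1 % (17 - y)
process(y)
b = b * y[y]

6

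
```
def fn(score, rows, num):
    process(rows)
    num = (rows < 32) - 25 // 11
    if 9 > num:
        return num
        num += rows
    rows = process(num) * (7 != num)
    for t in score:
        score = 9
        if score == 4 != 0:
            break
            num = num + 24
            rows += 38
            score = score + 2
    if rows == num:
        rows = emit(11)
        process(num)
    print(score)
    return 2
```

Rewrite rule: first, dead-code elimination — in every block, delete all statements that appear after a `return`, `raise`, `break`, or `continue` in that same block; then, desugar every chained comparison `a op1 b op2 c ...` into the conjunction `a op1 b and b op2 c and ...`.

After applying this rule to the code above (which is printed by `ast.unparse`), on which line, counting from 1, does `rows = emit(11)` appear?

12

Transformed code:
def fn(score, rows, num):
    process(rows)
    num = (rows < 32) - 25 // 11
    if 9 > num:
        return num
    rows = process(num) * (7 != num)
    for t in score:
        score = 9
        if score == 4 and 4 != 0:
            break
    if rows == num:
        rows = emit(11)
        process(num)
    print(score)
    return 2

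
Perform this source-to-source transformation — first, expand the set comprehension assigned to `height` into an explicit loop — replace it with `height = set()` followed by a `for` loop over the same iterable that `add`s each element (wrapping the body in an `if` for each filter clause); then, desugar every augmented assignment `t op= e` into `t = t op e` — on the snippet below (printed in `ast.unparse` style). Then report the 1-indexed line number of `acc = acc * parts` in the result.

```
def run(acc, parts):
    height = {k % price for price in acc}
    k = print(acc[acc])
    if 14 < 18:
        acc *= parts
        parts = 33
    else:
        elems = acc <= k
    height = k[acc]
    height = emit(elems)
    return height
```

7

Transformed code:
def run(acc, parts):
    height = set()
    for price in acc:
        height.add(k % price)
    k = print(acc[acc])
    if 14 < 18:
        acc = acc * parts
        parts = 33
    else:
        elems = acc <= k
    height = k[acc]
    height = emit(elems)
    return height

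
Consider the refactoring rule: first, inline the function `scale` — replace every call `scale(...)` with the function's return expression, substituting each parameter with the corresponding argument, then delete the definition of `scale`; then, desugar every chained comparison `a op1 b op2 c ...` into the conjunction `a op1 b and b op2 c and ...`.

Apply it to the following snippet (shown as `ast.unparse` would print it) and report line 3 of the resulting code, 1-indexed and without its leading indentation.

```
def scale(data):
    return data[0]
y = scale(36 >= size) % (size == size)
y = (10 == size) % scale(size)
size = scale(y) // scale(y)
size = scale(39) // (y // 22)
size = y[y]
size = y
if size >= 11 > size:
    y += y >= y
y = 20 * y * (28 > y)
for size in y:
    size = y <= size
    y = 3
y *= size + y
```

Transformed code:
y = (36 >= size)[0] % (size == size)
y = (10 == size) % size[0]
size = y[0] // y[0]
size = 39[0] // (y // 22)
size = y[y]
size = y
if size >= 11 and 11 > size:
    y += y >= y
y = 20 * y * (28 > y)
for size in y:
    size = y <= size
    y = 3
y *= size + y

size = y[0] // y[0]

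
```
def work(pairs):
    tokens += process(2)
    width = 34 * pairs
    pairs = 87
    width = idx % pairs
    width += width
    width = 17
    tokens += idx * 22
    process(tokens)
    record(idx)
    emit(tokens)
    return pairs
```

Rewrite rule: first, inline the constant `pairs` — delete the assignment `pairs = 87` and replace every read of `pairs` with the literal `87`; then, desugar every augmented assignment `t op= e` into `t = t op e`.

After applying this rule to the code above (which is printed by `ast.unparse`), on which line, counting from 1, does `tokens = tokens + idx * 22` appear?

Transformed code:
def work(pairs):
    tokens = tokens + process(2)
    width = 34 * 87
    width = idx % 87
    width = width + width
    width = 17
    tokens = tokens + idx * 22
    process(tokens)
    record(idx)
    emit(tokens)
    return 87

7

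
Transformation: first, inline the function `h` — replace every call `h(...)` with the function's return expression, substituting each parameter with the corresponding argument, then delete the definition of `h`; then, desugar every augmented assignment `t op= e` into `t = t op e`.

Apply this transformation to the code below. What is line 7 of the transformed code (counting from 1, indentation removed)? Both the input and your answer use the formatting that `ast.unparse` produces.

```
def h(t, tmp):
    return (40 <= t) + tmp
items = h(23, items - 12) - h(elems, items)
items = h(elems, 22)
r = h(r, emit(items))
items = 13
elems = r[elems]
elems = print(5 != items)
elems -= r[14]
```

Transformed code:
items = (40 <= 23) + (items - 12) - ((40 <= elems) + items)
items = (40 <= elems) + 22
r = (40 <= r) + emit(items)
items = 13
elems = r[elems]
elems = print(5 != items)
elems = elems - r[14]

elems = elems - r[14]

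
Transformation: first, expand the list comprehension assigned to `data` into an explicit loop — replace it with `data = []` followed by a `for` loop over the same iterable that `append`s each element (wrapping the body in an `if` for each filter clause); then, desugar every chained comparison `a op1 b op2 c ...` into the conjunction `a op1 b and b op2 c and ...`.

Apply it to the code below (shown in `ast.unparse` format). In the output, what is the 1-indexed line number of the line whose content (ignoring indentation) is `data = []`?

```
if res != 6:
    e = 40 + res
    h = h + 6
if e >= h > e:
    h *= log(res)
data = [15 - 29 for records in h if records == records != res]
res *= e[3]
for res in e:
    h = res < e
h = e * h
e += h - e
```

Transformed code:
if res != 6:
    e = 40 + res
    h = h + 6
if e >= h and h > e:
    h *= log(res)
data = []
for records in h:
    if records == records and records != res:
        data.append(15 - 29)
res *= e[3]
for res in e:
    h = res < e
h = e * h
e += h - e

6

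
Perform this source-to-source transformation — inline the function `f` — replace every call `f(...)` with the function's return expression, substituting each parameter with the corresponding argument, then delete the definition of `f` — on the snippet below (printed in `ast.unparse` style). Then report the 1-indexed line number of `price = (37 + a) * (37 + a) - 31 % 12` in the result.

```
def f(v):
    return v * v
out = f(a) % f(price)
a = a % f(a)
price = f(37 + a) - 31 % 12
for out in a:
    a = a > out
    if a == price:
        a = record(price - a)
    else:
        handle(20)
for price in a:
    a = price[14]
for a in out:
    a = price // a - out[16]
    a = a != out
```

3

Transformed code:
out = a * a % (price * price)
a = a % (a * a)
price = (37 + a) * (37 + a) - 31 % 12
for out in a:
    a = a > out
    if a == price:
        a = record(price - a)
    else:
        handle(20)
for price in a:
    a = price[14]
for a in out:
    a = price // a - out[16]
    a = a != out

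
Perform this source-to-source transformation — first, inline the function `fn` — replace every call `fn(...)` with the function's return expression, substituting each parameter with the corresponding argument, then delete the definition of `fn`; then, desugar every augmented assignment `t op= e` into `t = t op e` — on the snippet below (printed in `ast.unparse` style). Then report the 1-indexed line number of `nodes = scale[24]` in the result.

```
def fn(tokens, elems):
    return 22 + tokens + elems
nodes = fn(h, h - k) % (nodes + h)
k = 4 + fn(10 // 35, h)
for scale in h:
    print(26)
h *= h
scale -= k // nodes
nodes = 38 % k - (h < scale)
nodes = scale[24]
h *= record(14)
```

Transformed code:
nodes = (22 + h + (h - k)) % (nodes + h)
k = 4 + (22 + 10 // 35 + h)
for scale in h:
    print(26)
h = h * h
scale = scale - k // nodes
nodes = 38 % k - (h < scale)
nodes = scale[24]
h = h * record(14)

8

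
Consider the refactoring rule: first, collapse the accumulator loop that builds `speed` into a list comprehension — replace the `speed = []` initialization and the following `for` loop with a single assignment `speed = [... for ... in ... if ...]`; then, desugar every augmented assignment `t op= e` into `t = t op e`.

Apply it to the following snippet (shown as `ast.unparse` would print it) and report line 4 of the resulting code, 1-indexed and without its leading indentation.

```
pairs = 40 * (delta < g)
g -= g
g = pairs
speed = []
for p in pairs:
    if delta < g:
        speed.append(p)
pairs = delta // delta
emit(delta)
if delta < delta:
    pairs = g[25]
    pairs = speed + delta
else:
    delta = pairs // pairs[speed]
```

speed = [p for p in pairs if delta < g]

Transformed code:
pairs = 40 * (delta < g)
g = g - g
g = pairs
speed = [p for p in pairs if delta < g]
pairs = delta // delta
emit(delta)
if delta < delta:
    pairs = g[25]
    pairs = speed + delta
else:
    delta = pairs // pairs[speed]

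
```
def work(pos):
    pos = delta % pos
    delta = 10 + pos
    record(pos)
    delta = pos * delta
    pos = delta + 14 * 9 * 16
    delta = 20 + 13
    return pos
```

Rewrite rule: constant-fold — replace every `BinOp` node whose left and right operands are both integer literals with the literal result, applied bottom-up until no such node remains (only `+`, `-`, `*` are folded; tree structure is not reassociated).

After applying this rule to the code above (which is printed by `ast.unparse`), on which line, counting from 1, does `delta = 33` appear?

Transformed code:
def work(pos):
    pos = delta % pos
    delta = 10 + pos
    record(pos)
    delta = pos * delta
    pos = delta + 2016
    delta = 33
    return pos

7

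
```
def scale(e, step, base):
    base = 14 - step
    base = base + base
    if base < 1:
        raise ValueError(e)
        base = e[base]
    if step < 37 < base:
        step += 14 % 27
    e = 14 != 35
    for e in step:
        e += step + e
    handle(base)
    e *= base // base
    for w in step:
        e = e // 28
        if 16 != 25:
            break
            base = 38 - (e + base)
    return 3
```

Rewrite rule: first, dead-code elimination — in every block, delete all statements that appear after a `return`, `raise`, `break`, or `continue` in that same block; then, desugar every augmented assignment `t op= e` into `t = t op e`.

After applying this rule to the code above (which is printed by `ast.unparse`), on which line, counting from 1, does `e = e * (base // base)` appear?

12

Transformed code:
def scale(e, step, base):
    base = 14 - step
    base = base + base
    if base < 1:
        raise ValueError(e)
    if step < 37 < base:
        step = step + 14 % 27
    e = 14 != 35
    for e in step:
        e = e + (step + e)
    handle(base)
    e = e * (base // base)
    for w in step:
        e = e // 28
        if 16 != 25:
            break
    return 3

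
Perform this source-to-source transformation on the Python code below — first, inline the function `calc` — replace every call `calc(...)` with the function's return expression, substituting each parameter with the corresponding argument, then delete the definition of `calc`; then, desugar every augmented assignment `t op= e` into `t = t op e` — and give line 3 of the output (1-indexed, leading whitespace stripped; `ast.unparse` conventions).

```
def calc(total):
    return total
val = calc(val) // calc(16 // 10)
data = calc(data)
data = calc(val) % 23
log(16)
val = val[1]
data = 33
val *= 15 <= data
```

data = val % 23

Transformed code:
val = val // (16 // 10)
data = data
data = val % 23
log(16)
val = val[1]
data = 33
val = val * (15 <= data)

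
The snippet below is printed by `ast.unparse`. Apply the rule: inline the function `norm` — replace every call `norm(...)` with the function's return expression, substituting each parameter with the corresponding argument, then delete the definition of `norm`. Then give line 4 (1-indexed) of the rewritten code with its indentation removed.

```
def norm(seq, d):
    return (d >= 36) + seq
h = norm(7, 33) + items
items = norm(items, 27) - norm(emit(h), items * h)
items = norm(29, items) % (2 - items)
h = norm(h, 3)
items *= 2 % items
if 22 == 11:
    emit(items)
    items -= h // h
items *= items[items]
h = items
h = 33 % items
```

Transformed code:
h = (33 >= 36) + 7 + items
items = (27 >= 36) + items - ((items * h >= 36) + emit(h))
items = ((items >= 36) + 29) % (2 - items)
h = (3 >= 36) + h
items *= 2 % items
if 22 == 11:
    emit(items)
    items -= h // h
items *= items[items]
h = items
h = 33 % items

h = (3 >= 36) + h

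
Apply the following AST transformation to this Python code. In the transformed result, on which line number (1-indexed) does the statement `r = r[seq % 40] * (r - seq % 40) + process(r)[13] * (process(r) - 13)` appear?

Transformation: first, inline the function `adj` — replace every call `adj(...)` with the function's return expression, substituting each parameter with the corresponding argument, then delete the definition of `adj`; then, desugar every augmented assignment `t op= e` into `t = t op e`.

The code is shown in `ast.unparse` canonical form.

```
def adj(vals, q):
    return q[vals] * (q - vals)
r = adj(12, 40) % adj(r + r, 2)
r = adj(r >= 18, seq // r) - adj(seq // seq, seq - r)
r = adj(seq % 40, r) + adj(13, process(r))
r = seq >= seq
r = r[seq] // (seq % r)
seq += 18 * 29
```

3

Transformed code:
r = 40[12] * (40 - 12) % (2[r + r] * (2 - (r + r)))
r = (seq // r)[r >= 18] * (seq // r - (r >= 18)) - (seq - r)[seq // seq] * (seq - r - seq // seq)
r = r[seq % 40] * (r - seq % 40) + process(r)[13] * (process(r) - 13)
r = seq >= seq
r = r[seq] // (seq % r)
seq = seq + 18 * 29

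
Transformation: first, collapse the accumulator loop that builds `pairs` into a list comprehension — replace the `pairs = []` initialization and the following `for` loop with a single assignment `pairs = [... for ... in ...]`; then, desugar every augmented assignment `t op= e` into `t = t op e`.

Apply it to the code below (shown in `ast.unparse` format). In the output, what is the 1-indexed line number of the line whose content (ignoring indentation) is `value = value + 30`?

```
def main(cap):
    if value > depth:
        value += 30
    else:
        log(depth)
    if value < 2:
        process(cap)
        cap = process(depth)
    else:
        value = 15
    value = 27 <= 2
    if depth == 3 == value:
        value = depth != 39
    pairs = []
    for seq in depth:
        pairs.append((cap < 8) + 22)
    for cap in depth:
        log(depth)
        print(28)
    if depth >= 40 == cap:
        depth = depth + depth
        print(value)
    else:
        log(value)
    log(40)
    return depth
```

3

Transformed code:
def main(cap):
    if value > depth:
        value = value + 30
    else:
        log(depth)
    if value < 2:
        process(cap)
        cap = process(depth)
    else:
        value = 15
    value = 27 <= 2
    if depth == 3 == value:
        value = depth != 39
    pairs = [(cap < 8) + 22 for seq in depth]
    for cap in depth:
        log(depth)
        print(28)
    if depth >= 40 == cap:
        depth = depth + depth
        print(value)
    else:
        log(value)
    log(40)
    return depth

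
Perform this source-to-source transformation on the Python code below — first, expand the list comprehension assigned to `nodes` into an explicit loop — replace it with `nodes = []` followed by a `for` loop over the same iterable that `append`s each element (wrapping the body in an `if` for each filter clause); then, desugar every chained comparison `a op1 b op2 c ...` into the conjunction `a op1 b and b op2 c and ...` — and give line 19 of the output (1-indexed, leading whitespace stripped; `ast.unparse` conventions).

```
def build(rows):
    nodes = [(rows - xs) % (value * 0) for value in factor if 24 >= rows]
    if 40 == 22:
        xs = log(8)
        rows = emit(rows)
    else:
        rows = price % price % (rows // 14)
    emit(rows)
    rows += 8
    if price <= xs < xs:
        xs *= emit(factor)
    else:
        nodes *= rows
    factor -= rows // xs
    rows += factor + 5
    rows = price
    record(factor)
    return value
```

Transformed code:
def build(rows):
    nodes = []
    for value in factor:
        if 24 >= rows:
            nodes.append((rows - xs) % (value * 0))
    if 40 == 22:
        xs = log(8)
        rows = emit(rows)
    else:
        rows = price % price % (rows // 14)
    emit(rows)
    rows += 8
    if price <= xs and xs < xs:
        xs *= emit(factor)
    else:
        nodes *= rows
    factor -= rows // xs
    rows += factor + 5
    rows = price
    record(factor)
    return value

rows = price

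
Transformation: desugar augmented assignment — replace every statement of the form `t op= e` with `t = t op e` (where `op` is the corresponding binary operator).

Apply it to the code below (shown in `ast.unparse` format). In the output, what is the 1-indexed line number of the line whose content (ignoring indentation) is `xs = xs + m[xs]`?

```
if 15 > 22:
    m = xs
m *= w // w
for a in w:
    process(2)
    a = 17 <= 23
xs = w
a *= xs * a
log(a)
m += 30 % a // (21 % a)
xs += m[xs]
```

Transformed code:
if 15 > 22:
    m = xs
m = m * (w // w)
for a in w:
    process(2)
    a = 17 <= 23
xs = w
a = a * (xs * a)
log(a)
m = m + 30 % a // (21 % a)
xs = xs + m[xs]

11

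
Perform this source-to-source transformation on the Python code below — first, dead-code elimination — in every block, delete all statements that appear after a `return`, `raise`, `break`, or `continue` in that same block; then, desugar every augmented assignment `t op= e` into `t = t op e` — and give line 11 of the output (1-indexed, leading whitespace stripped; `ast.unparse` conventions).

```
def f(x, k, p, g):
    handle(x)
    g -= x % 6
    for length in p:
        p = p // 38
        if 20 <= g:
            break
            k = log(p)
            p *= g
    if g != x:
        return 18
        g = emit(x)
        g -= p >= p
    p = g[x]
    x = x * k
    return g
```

Transformed code:
def f(x, k, p, g):
    handle(x)
    g = g - x % 6
    for length in p:
        p = p // 38
        if 20 <= g:
            break
    if g != x:
        return 18
    p = g[x]
    x = x * k
    return g

x = x * k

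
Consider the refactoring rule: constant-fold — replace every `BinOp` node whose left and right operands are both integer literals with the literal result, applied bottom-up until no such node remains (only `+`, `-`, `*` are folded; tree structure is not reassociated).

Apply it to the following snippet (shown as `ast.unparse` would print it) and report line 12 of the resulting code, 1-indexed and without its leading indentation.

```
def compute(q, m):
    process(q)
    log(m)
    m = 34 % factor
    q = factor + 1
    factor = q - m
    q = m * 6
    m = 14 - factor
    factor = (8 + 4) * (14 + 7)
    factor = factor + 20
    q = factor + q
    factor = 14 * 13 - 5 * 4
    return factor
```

factor = 162

Transformed code:
def compute(q, m):
    process(q)
    log(m)
    m = 34 % factor
    q = factor + 1
    factor = q - m
    q = m * 6
    m = 14 - factor
    factor = 252
    factor = factor + 20
    q = factor + q
    factor = 162
    return factor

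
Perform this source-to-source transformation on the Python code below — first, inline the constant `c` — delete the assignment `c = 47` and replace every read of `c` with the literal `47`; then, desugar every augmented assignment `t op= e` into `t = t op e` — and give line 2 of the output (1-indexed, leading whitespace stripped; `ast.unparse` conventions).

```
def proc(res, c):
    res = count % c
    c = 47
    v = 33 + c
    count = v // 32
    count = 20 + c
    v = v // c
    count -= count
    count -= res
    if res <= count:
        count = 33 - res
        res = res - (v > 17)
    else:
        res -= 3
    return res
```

Transformed code:
def proc(res, c):
    res = count % 47
    v = 33 + 47
    count = v // 32
    count = 20 + 47
    v = v // 47
    count = count - count
    count = count - res
    if res <= count:
        count = 33 - res
        res = res - (v > 17)
    else:
        res = res - 3
    return res

res = count % 47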